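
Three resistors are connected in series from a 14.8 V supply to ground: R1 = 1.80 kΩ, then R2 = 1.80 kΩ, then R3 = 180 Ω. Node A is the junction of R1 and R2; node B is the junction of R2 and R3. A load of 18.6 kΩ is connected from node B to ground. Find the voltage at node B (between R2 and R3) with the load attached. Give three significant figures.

At node B, R3 is in parallel with the load: R3‖R_L = 178.3 Ω.
Below node A the resistance is R2 + (R3‖R_L) = 1978 Ω, so V_A = 14.8 × 1978/3778 = 7.749 V.
Then V_B = V_A × (R3‖R_L)/(R2 + R3‖R_L) = 7.749 × 178.3/1978 = 0.698 V.

V ≈ 0.698 V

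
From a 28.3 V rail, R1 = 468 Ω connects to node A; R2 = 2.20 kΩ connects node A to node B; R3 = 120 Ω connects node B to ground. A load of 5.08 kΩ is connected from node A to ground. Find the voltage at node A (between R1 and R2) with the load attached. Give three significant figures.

Below node A the series string R2+R3 = 2320 Ω sits in parallel with the 5080 Ω load: 1593 Ω.
V_A = 28.3 × 1593/(468 + 1593) = 21.9 V.

V ≈ 21.9 V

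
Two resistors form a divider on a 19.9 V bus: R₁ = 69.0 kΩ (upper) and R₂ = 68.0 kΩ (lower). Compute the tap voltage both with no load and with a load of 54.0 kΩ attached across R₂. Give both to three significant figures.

Unloaded: 9.88 V; loaded: 6.04 V

Open-circuit: V = 19.9 × 68.0/(69.0 + 68.0) = 9.88 V.
With the load, R₂ becomes R₂‖R_L = 30.10 kΩ, so V = 19.9 × 30.10/99.10 = 6.04 V.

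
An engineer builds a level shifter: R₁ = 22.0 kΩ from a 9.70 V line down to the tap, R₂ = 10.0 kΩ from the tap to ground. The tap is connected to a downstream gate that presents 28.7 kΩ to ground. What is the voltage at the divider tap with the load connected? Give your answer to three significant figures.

V_out ≈ 2.45 V

The load sits in parallel with R₂: R₂‖R_L = (10.0 × 28.7) / (10.0 + 28.7) = 7.416 kΩ.
V_out = 9.70 × 7.416 / (22.0 + 7.416) = 9.70 × 7.416/29.42 = 2.45 V.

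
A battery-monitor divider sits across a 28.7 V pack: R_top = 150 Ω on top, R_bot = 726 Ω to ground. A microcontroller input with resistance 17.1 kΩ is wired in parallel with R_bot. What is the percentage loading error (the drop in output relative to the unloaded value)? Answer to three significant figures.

0.722 %

The divider's output (Thévenin) resistance is R_top‖R_bot = 124.3 Ω.
Fractional drop under load = R_th/(R_th + R_L) = 124.3 / (124.3 + 17100) = 0.007217.
So the output falls by 0.722 %.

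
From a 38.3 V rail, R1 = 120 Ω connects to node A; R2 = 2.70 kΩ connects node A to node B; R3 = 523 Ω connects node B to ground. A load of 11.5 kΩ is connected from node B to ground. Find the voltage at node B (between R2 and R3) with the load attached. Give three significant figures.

At node B, R3 is in parallel with the load: R3‖R_L = 500.2 Ω.
Below node A the resistance is R2 + (R3‖R_L) = 3200 Ω, so V_A = 38.3 × 3200/3320 = 36.92 V.
Then V_B = V_A × (R3‖R_L)/(R2 + R3‖R_L) = 36.92 × 500.2/3200 = 5.77 V.

V ≈ 5.77 V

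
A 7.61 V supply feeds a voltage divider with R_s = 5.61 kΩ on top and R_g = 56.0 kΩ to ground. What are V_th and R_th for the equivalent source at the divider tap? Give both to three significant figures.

V_th is the open-circuit tap voltage: 7.61 × 56.0/(5.61 + 56.0) = 6.92 V.
With the supply zeroed, R_s and R_g appear in parallel from the tap: R_th = R_s‖R_g = (5.61 × 56.0)/61.61 = 5.10 kΩ.

V_th = 6.92 V, R_th = 5.10 kΩ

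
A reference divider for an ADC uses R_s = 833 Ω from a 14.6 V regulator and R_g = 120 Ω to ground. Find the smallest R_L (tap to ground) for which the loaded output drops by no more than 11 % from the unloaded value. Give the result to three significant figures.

R_L(min) ≈ 849 Ω

Output resistance R_th = R_s‖R_g = (833 × 120)/953.0 = 104.9 Ω.
The fractional drop is R_th/(R_th + R_L); requiring this ≤ 0.110 gives R_L ≥ R_th(1/0.110 − 1) = 104.9 × 8.091 = 849 Ω.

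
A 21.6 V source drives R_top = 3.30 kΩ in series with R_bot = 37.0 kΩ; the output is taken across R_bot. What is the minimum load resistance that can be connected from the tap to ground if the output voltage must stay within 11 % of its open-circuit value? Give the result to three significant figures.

R_L(min) ≈ 24.5 kΩ

Output resistance R_th = R_top‖R_bot = (3.30 × 37.0)/40.30 = 3.030 kΩ.
The fractional drop is R_th/(R_th + R_L); requiring this ≤ 0.110 gives R_L ≥ R_th(1/0.110 − 1) = 3.030 × 8.091 = 24.5 kΩ.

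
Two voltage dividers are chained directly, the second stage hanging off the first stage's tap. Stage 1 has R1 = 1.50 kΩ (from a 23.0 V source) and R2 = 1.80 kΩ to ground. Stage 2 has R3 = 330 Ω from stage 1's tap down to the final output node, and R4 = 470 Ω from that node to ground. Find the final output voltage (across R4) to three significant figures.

V_out ≈ 3.64 V

Stage 2 presents R3+R4 = 800.0 Ω as a load on stage 1's tap.
Stage 1's lower leg becomes R2‖(R3+R4) = 553.8 Ω, so V_mid = 23.0 × 553.8/2054 = 6.202 V.
Stage 2 is itself unloaded: V_out = V_mid × R4/(R3+R4) = 6.202 × 470/800.0 = 3.64 V.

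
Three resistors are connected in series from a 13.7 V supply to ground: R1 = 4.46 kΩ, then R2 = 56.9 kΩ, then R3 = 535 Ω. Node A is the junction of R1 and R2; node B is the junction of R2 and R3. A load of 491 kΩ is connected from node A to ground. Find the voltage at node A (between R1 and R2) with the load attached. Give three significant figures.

Below node A the series string R2+R3 = 57440 Ω sits in parallel with the 491000 Ω load: 51420 Ω.
V_A = 13.7 × 51420/(4460 + 51420) = 12.6 V.

V ≈ 12.6 V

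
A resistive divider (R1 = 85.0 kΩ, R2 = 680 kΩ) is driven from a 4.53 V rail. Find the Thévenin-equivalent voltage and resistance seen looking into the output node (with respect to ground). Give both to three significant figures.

V_th is the open-circuit tap voltage: 4.53 × 680/(85.0 + 680) = 4.03 V.
With the supply zeroed, R1 and R2 appear in parallel from the tap: R_th = R1‖R2 = (85.0 × 680)/765.0 = 75.6 kΩ.

V_th = 4.03 V, R_th = 75.6 kΩ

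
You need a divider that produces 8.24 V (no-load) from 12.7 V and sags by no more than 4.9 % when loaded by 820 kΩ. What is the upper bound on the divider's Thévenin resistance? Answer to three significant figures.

R_th ≤ 42.3 kΩ

Loading drop = R_th/(R_th + R_L) ≤ 0.0490, so R_th ≤ R_L · ε/(1−ε) = 820 kΩ × 0.0490/0.9510 = 42.3 kΩ.
(Any R1, R2 with R2/(R1+R2) = 0.649 and R1‖R2 ≤ 42.3 kΩ will meet the spec.)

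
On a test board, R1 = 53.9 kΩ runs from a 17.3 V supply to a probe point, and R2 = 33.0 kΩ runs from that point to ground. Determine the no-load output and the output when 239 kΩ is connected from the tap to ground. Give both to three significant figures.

Open-circuit: V = 17.3 × 33.0/(53.9 + 33.0) = 6.57 V.
With the load, R2 becomes R2‖R_L = 29.00 kΩ, so V = 17.3 × 29.00/82.90 = 6.05 V.

Unloaded: 6.57 V; loaded: 6.05 V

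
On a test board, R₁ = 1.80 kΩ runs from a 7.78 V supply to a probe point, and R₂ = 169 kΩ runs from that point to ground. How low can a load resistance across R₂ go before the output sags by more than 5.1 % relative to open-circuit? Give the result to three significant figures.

Output resistance R_th = R₁‖R₂ = (1.80 × 169)/170.8 = 1.781 kΩ.
The fractional drop is R_th/(R_th + R_L); requiring this ≤ 0.0510 gives R_L ≥ R_th(1/0.0510 − 1) = 1.781 × 18.61 = 33.1 kΩ.

R_L(min) ≈ 33.1 kΩ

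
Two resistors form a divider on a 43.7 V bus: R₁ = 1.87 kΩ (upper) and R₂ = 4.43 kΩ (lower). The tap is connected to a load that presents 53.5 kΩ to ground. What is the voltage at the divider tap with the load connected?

V_out ≈ 30.0 V

The load sits in parallel with R₂: R₂‖R_L = (4.43 × 53.5) / (4.43 + 53.5) = 4.091 kΩ.
V_out = 43.7 × 4.091 / (1.87 + 4.091) = 43.7 × 4.091/5.961 = 30.0 V.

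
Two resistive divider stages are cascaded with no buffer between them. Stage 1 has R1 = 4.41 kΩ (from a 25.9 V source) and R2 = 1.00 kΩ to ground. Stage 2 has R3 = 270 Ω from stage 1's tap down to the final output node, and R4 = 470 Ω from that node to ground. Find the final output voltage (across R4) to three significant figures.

V_out ≈ 1.45 V

Stage 2 presents R3+R4 = 740.0 Ω as a load on stage 1's tap.
Stage 1's lower leg becomes R2‖(R3+R4) = 425.3 Ω, so V_mid = 25.9 × 425.3/4835 = 2.278 V.
Stage 2 is itself unloaded: V_out = V_mid × R4/(R3+R4) = 2.278 × 470/740.0 = 1.45 V.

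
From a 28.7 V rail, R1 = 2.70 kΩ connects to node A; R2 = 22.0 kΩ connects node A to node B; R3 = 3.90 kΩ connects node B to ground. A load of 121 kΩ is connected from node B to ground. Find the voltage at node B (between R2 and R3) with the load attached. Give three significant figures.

V ≈ 3.81 V

At node B, R3 is in parallel with the load: R3‖R_L = 3.778 kΩ.
Below node A the resistance is R2 + (R3‖R_L) = 25.78 kΩ, so V_A = 28.7 × 25.78/28.48 = 25.98 V.
Then V_B = V_A × (R3‖R_L)/(R2 + R3‖R_L) = 25.98 × 3.778/25.78 = 3.81 V.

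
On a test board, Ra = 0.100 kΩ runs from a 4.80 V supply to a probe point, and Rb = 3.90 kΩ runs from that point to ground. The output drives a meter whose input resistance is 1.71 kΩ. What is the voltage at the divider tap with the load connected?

The load sits in parallel with Rb: Rb‖R_L = (3900 × 1710) / (3900 + 1710) = 1189 Ω.
V_out = 4.80 × 1189 / (100 + 1189) = 4.80 × 1189/1289 = 4.43 V.
(Unloaded it would have been 4.68 V.)

V_out ≈ 4.43 V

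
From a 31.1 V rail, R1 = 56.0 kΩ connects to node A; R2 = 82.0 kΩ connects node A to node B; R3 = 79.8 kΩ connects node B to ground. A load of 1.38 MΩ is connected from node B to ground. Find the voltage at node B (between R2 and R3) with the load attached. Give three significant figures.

V ≈ 11.0 V

At node B, R3 is in parallel with the load: R3‖R_L = 75.44 kΩ.
Below node A the resistance is R2 + (R3‖R_L) = 157.4 kΩ, so V_A = 31.1 × 157.4/213.4 = 22.94 V.
Then V_B = V_A × (R3‖R_L)/(R2 + R3‖R_L) = 22.94 × 75.44/157.4 = 11.0 V.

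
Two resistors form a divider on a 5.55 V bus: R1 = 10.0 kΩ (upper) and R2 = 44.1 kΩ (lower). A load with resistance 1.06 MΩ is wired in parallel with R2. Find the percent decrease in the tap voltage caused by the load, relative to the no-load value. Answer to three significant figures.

The divider's output (Thévenin) resistance is R1‖R2 = 8.152 kΩ.
Fractional drop under load = R_th/(R_th + R_L) = 8.152 / (8.152 + 1060) = 0.007631.
So the output falls by 0.763 %.

0.763 %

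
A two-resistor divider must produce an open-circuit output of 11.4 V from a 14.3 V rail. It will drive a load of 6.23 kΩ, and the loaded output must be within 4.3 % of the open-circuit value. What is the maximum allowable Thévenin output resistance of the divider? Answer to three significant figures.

R_th ≤ 280 Ω

Loading drop = R_th/(R_th + R_L) ≤ 0.0430, so R_th ≤ R_L · ε/(1−ε) = 6.23 kΩ × 0.0430/0.9570 = 280 Ω.
(Any R1, R2 with R2/(R1+R2) = 0.797 and R1‖R2 ≤ 280 Ω will meet the spec.)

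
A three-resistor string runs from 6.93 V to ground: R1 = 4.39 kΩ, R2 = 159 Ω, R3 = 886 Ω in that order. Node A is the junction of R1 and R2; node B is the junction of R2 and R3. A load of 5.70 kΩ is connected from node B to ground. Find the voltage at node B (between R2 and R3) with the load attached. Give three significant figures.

At node B, R3 is in parallel with the load: R3‖R_L = 766.8 Ω.
Below node A the resistance is R2 + (R3‖R_L) = 925.8 Ω, so V_A = 6.93 × 925.8/5316 = 1.207 V.
Then V_B = V_A × (R3‖R_L)/(R2 + R3‖R_L) = 1.207 × 766.8/925.8 = 1.00 V.

V ≈ 1.00 V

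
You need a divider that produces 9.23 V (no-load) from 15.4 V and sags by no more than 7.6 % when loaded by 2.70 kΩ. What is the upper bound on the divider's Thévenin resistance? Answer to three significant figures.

R_th ≤ 222 Ω

Loading drop = R_th/(R_th + R_L) ≤ 0.0760, so R_th ≤ R_L · ε/(1−ε) = 2.70 kΩ × 0.0760/0.9240 = 222 Ω.
(Any R1, R2 with R2/(R1+R2) = 0.599 and R1‖R2 ≤ 222 Ω will meet the spec.)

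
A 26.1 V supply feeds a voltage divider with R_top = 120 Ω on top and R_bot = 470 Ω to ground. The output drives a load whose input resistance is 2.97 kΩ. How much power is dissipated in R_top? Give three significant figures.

P ≈ 296 mW

Total resistance from the source is R_top + (R_bot‖R_L) = 525.8 Ω, so I = 26.1/525.8 Ω = 49.64 mA.
P = I²·R_top = (49.64 mA)² × 120 Ω = 296 mW.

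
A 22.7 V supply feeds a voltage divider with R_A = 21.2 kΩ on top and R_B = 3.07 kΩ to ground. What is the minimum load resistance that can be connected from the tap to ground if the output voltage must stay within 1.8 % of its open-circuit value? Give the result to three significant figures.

Output resistance R_th = R_A‖R_B = (21.2 × 3.07)/24.27 = 2.682 kΩ.
The fractional drop is R_th/(R_th + R_L); requiring this ≤ 0.0180 gives R_L ≥ R_th(1/0.0180 − 1) = 2.682 × 54.56 = 146 kΩ.

R_L(min) ≈ 146 kΩ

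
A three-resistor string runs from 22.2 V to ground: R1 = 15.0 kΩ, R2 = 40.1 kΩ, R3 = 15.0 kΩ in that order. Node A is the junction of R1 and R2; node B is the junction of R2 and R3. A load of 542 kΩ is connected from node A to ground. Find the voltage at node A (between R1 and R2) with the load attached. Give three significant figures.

V ≈ 17.1 V

Below node A the series string R2+R3 = 55.10 kΩ sits in parallel with the 542 kΩ load: 50.02 kΩ.
V_A = 22.2 × 50.02/(15.0 + 50.02) = 17.1 V.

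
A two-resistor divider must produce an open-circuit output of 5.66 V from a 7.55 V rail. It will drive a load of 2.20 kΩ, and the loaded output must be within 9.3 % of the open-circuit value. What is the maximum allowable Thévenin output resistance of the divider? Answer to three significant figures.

R_th ≤ 226 Ω

Loading drop = R_th/(R_th + R_L) ≤ 0.0930, so R_th ≤ R_L · ε/(1−ε) = 2.20 kΩ × 0.0930/0.9070 = 226 Ω.
(Any R1, R2 with R2/(R1+R2) = 0.750 and R1‖R2 ≤ 226 Ω will meet the spec.)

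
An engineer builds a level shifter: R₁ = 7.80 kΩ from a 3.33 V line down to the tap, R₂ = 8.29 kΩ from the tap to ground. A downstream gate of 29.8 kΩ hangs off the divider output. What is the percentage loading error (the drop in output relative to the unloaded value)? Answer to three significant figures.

11.9 %

Unloaded V = 3.33 × 8.29/16.09 = 1.7157 V.
Loaded: R₂‖R_L = 6.486 kΩ, giving V = 3.33 × 6.486/14.29 = 1.5118 V.
Drop = (1.7157 − 1.5118) / 1.7157 = 11.9 %.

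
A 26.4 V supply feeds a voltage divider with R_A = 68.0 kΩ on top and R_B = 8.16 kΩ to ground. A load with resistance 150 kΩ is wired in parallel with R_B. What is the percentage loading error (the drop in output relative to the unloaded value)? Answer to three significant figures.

4.63 %

The divider's output (Thévenin) resistance is R_A‖R_B = 7.286 kΩ.
Fractional drop under load = R_th/(R_th + R_L) = 7.286 / (7.286 + 150) = 0.04632.
So the output falls by 4.63 %.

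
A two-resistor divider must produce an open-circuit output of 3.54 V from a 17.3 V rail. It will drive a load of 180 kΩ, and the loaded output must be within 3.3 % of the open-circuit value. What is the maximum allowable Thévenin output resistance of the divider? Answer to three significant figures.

R_th ≤ 6.14 kΩ

Loading drop = R_th/(R_th + R_L) ≤ 0.0330, so R_th ≤ R_L · ε/(1−ε) = 180 kΩ × 0.0330/0.9670 = 6.14 kΩ.
(Any R1, R2 with R2/(R1+R2) = 0.205 and R1‖R2 ≤ 6.14 kΩ will meet the spec.)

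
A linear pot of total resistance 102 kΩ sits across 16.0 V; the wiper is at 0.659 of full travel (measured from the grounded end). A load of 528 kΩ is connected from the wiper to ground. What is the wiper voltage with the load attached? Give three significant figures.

V ≈ 10.1 V

The wiper splits the pot into (1−α)R = 34.78 kΩ above and αR = 67.22 kΩ below.
Lower section ‖ load = 59.63 kΩ.
V_wiper = 16.0 × 59.63/(34.78 + 59.63) = 10.1 V.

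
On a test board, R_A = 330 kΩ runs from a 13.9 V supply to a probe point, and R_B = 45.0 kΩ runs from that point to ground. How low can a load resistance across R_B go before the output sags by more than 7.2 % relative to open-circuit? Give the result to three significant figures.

R_L(min) ≈ 510 kΩ

Output resistance R_th = R_A‖R_B = (330 × 45.0)/375.0 = 39.60 kΩ.
The fractional drop is R_th/(R_th + R_L); requiring this ≤ 0.0720 gives R_L ≥ R_th(1/0.0720 − 1) = 39.60 × 12.89 = 510 kΩ.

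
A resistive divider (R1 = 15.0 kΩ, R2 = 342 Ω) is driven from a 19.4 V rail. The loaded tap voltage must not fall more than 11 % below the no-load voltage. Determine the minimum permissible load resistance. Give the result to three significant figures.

Output resistance R_th = R1‖R2 = (15000 × 342)/15340 = 334.4 Ω.
The fractional drop is R_th/(R_th + R_L); requiring this ≤ 0.110 gives R_L ≥ R_th(1/0.110 − 1) = 334.4 × 8.091 = 2.71 kΩ.

R_L(min) ≈ 2.71 kΩ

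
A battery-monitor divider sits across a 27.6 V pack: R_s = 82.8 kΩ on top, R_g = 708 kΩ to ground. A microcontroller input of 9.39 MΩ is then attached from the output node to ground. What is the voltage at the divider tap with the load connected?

The load sits in parallel with R_g: R_g‖R_L = (708 × 9390) / (708 + 9390) = 658.4 kΩ.
V_out = 27.6 × 658.4 / (82.8 + 658.4) = 27.6 × 658.4/741.2 = 24.5 V.

V_out ≈ 24.5 V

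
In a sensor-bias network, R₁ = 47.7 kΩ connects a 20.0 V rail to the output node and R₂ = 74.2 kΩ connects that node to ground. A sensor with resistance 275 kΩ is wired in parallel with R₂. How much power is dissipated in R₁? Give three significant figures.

Total resistance from the source is R₁ + (R₂‖R_L) = 106.1 kΩ, so I = 20.0/106.1 kΩ = 0.1884 mA.
P = I²·R₁ = (0.1884 mA)² × 47.7 kΩ = 1.69 mW.

P ≈ 1.69 mW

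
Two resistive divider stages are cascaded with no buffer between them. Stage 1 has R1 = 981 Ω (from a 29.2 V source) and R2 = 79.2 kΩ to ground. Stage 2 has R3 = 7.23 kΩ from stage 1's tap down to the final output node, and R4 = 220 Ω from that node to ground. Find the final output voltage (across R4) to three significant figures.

V_out ≈ 0.754 V

Stage 2 presents R3+R4 = 7450 Ω as a load on stage 1's tap.
Stage 1's lower leg becomes R2‖(R3+R4) = 6809 Ω, so V_mid = 29.2 × 6809/7790 = 25.52 V.
Stage 2 is itself unloaded: V_out = V_mid × R4/(R3+R4) = 25.52 × 220/7450 = 0.754 V.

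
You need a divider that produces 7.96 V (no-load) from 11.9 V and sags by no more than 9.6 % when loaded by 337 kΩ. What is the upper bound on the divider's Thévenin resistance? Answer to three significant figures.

Loading drop = R_th/(R_th + R_L) ≤ 0.0960, so R_th ≤ R_L · ε/(1−ε) = 337 kΩ × 0.0960/0.9040 = 35.8 kΩ.

R_th ≤ 35.8 kΩ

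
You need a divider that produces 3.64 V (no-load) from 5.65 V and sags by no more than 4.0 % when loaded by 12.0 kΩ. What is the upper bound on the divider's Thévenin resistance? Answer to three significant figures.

R_th ≤ 500 Ω

Loading drop = R_th/(R_th + R_L) ≤ 0.0400, so R_th ≤ R_L · ε/(1−ε) = 12.0 kΩ × 0.0400/0.9600 = 500 Ω.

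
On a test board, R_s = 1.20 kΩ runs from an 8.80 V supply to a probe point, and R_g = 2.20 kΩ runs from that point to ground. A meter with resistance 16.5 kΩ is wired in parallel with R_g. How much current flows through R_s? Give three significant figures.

R_g‖R_L = 1.941 kΩ, so the source sees R_s + R_g‖R_L = 3.141 kΩ.
I = 8.80 V / 3.141 kΩ = 2.80 mA.

I ≈ 2.80 mA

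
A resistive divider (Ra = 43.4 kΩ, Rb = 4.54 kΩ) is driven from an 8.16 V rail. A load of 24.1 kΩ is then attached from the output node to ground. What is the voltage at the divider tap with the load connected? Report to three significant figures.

V_out ≈ 0.660 V

The load sits in parallel with Rb: Rb‖R_L = (4.54 × 24.1) / (4.54 + 24.1) = 3.820 kΩ.
V_out = 8.16 × 3.820 / (43.4 + 3.820) = 8.16 × 3.820/47.22 = 0.660 V.
(Unloaded it would have been 0.773 V.)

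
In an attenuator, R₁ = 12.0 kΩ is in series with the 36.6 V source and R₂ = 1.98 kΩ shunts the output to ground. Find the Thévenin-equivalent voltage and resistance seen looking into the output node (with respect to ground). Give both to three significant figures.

V_th is the open-circuit tap voltage: 36.6 × 1.98/(12.0 + 1.98) = 5.18 V.
With the supply zeroed, R₁ and R₂ appear in parallel from the tap: R_th = R₁‖R₂ = (12.0 × 1.98)/13.98 = 1.70 kΩ.

V_th = 5.18 V, R_th = 1.70 kΩ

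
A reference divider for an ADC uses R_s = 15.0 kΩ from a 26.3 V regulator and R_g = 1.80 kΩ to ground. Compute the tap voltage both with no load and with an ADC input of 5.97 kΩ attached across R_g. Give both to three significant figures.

Unloaded: 2.82 V; loaded: 2.22 V

Open-circuit: V = 26.3 × 1.80/(15.0 + 1.80) = 2.82 V.
With the load, R_g becomes R_g‖R_L = 1.383 kΩ, so V = 26.3 × 1.383/16.38 = 2.22 V.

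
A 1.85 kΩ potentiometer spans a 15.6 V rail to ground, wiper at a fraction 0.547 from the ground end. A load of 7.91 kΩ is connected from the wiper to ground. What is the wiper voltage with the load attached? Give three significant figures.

V ≈ 8.07 V

The wiper splits the pot into (1−α)R = 838.0 Ω above and αR = 1012 Ω below.
Lower section ‖ load = 897.2 Ω.
V_wiper = 15.6 × 897.2/(838.0 + 897.2) = 8.07 V.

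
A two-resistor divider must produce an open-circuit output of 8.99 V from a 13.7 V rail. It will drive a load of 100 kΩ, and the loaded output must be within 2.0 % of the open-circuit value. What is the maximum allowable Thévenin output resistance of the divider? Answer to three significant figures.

Loading drop = R_th/(R_th + R_L) ≤ 0.0200, so R_th ≤ R_L · ε/(1−ε) = 100 kΩ × 0.0200/0.9800 = 2.04 kΩ.

R_th ≤ 2.04 kΩ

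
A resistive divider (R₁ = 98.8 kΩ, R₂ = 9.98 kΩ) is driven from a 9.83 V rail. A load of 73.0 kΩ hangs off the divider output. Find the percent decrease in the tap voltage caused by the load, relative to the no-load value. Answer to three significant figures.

The divider's output (Thévenin) resistance is R₁‖R₂ = 9.064 kΩ.
Fractional drop under load = R_th/(R_th + R_L) = 9.064 / (9.064 + 73.0) = 0.1105.
So the output falls by 11.0 %.

11.0 %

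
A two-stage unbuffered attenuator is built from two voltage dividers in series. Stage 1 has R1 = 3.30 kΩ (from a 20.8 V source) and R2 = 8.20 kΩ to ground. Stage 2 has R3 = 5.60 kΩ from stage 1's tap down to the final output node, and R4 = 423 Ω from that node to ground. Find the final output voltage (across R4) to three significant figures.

Stage 2 presents R3+R4 = 6023 Ω as a load on stage 1's tap.
Stage 1's lower leg becomes R2‖(R3+R4) = 3472 Ω, so V_mid = 20.8 × 3472/6772 = 10.66 V.
Stage 2 is itself unloaded: V_out = V_mid × R4/(R3+R4) = 10.66 × 423/6023 = 0.749 V.

V_out ≈ 0.749 V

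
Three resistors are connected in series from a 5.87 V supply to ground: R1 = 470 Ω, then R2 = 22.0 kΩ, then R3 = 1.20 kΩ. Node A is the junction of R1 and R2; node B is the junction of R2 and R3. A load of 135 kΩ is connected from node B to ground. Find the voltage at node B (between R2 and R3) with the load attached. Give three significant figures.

V ≈ 0.295 V

At node B, R3 is in parallel with the load: R3‖R_L = 1189 Ω.
Below node A the resistance is R2 + (R3‖R_L) = 23190 Ω, so V_A = 5.87 × 23190/23660 = 5.753 V.
Then V_B = V_A × (R3‖R_L)/(R2 + R3‖R_L) = 5.753 × 1189/23190 = 0.295 V.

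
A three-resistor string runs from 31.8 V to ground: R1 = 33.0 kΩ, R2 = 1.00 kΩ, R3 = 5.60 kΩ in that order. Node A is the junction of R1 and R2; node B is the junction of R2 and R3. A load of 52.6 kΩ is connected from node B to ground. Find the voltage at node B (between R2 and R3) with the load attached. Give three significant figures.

V ≈ 4.12 V

At node B, R3 is in parallel with the load: R3‖R_L = 5.061 kΩ.
Below node A the resistance is R2 + (R3‖R_L) = 6.061 kΩ, so V_A = 31.8 × 6.061/39.06 = 4.934 V.
Then V_B = V_A × (R3‖R_L)/(R2 + R3‖R_L) = 4.934 × 5.061/6.061 = 4.12 V.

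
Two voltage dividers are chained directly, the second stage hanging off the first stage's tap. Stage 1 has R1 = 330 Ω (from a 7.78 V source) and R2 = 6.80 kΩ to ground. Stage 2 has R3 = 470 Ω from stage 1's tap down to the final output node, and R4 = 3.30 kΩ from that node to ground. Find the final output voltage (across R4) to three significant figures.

Stage 2 presents R3+R4 = 3770 Ω as a load on stage 1's tap.
Stage 1's lower leg becomes R2‖(R3+R4) = 2425 Ω, so V_mid = 7.78 × 2425/2755 = 6.848 V.
Stage 2 is itself unloaded: V_out = V_mid × R4/(R3+R4) = 6.848 × 3300/3770 = 5.99 V.

V_out ≈ 5.99 V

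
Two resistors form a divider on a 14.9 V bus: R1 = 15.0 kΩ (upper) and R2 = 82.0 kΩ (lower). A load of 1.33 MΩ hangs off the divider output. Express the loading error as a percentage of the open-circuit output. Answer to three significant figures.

The divider's output (Thévenin) resistance is R1‖R2 = 12.68 kΩ.
Fractional drop under load = R_th/(R_th + R_L) = 12.68 / (12.68 + 1330) = 0.009444.
So the output falls by 0.944 %.

0.944 %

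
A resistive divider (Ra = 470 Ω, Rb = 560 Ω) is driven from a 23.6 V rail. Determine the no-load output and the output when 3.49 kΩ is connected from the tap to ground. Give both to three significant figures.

Unloaded: 12.8 V; loaded: 12.0 V

Open-circuit: V = 23.6 × 560/(470 + 560) = 12.8 V.
With the load, Rb becomes Rb‖R_L = 482.6 Ω, so V = 23.6 × 482.6/952.6 = 12.0 V.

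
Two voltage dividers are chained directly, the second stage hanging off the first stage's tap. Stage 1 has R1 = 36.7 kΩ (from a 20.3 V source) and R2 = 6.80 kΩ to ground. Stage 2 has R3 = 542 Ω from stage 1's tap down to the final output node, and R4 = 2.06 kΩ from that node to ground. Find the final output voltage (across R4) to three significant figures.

Stage 2 presents R3+R4 = 2602 Ω as a load on stage 1's tap.
Stage 1's lower leg becomes R2‖(R3+R4) = 1882 Ω, so V_mid = 20.3 × 1882/38580 = 0.9902 V.
Stage 2 is itself unloaded: V_out = V_mid × R4/(R3+R4) = 0.9902 × 2060/2602 = 0.784 V.

V_out ≈ 0.784 V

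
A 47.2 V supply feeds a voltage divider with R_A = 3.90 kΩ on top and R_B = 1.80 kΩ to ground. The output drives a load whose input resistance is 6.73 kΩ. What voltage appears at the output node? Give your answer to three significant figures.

The load sits in parallel with R_B: R_B‖R_L = (1.80 × 6.73) / (1.80 + 6.73) = 1.420 kΩ.
V_out = 47.2 × 1.420 / (3.90 + 1.420) = 47.2 × 1.420/5.320 = 12.6 V.

V_out ≈ 12.6 V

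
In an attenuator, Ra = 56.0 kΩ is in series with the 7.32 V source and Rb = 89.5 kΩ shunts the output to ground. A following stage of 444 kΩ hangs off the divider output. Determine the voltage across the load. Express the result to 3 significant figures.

V_out ≈ 4.18 V

The load sits in parallel with Rb: Rb‖R_L = (89.5 × 444) / (89.5 + 444) = 74.49 kΩ.
V_out = 7.32 × 74.49 / (56.0 + 74.49) = 7.32 × 74.49/130.5 = 4.18 V.
(Unloaded it would have been 4.50 V.)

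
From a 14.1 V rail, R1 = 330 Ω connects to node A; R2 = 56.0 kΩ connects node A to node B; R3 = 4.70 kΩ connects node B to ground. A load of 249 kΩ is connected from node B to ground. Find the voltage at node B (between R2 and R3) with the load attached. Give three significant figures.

At node B, R3 is in parallel with the load: R3‖R_L = 4613 Ω.
Below node A the resistance is R2 + (R3‖R_L) = 60610 Ω, so V_A = 14.1 × 60610/60940 = 14.02 V.
Then V_B = V_A × (R3‖R_L)/(R2 + R3‖R_L) = 14.02 × 4613/60610 = 1.07 V.

V ≈ 1.07 V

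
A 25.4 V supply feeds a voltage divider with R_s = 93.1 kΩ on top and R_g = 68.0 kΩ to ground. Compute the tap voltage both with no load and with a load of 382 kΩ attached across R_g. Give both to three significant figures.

Unloaded: 10.7 V; loaded: 9.72 V

Open-circuit: V = 25.4 × 68.0/(93.1 + 68.0) = 10.7 V.
With the load, R_g becomes R_g‖R_L = 57.72 kΩ, so V = 25.4 × 57.72/150.8 = 9.72 V.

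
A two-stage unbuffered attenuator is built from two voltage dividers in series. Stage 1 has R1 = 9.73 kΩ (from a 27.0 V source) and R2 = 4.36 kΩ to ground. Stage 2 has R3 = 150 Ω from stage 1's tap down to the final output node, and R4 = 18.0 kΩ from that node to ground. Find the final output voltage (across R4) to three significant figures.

V_out ≈ 7.11 V

Stage 2 presents R3+R4 = 18150 Ω as a load on stage 1's tap.
Stage 1's lower leg becomes R2‖(R3+R4) = 3516 Ω, so V_mid = 27.0 × 3516/13250 = 7.166 V.
Stage 2 is itself unloaded: V_out = V_mid × R4/(R3+R4) = 7.166 × 18000/18150 = 7.11 V.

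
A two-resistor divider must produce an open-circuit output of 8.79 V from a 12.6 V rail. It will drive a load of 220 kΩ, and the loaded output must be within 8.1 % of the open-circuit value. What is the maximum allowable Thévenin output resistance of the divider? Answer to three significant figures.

Loading drop = R_th/(R_th + R_L) ≤ 0.0810, so R_th ≤ R_L · ε/(1−ε) = 220 kΩ × 0.0810/0.9190 = 19.4 kΩ.
(Any R1, R2 with R2/(R1+R2) = 0.698 and R1‖R2 ≤ 19.4 kΩ will meet the spec.)

R_th ≤ 19.4 kΩ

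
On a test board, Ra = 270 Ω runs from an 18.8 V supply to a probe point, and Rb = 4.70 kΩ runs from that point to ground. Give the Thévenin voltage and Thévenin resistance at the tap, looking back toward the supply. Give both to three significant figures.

V_th is the open-circuit tap voltage: 18.8 × 4700/(270 + 4700) = 17.8 V.
With the supply zeroed, Ra and Rb appear in parallel from the tap: R_th = Ra‖Rb = (270 × 4700)/4970 = 255 Ω.

V_th = 17.8 V, R_th = 255 Ω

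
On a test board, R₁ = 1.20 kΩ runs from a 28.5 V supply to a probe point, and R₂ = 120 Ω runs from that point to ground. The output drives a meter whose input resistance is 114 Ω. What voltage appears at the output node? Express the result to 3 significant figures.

The load sits in parallel with R₂: R₂‖R_L = (120 × 114) / (120 + 114) = 58.46 Ω.
V_out = 28.5 × 58.46 / (1200 + 58.46) = 28.5 × 58.46/1258 = 1.32 V.
(Unloaded it would have been 2.59 V.)

V_out ≈ 1.32 V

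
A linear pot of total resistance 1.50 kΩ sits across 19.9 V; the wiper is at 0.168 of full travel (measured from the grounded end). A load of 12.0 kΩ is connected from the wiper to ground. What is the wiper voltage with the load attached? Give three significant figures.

V ≈ 3.29 V

The wiper splits the pot into (1−α)R = 1248 Ω above and αR = 252.0 Ω below.
Lower section ‖ load = 246.8 Ω.
V_wiper = 19.9 × 246.8/(1248 + 246.8) = 3.29 V.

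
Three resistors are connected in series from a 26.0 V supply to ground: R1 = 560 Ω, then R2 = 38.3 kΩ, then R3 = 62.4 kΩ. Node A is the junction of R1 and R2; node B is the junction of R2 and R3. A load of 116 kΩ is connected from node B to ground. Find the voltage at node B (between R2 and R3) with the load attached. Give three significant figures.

At node B, R3 is in parallel with the load: R3‖R_L = 40570 Ω.
Below node A the resistance is R2 + (R3‖R_L) = 78870 Ω, so V_A = 26.0 × 78870/79430 = 25.82 V.
Then V_B = V_A × (R3‖R_L)/(R2 + R3‖R_L) = 25.82 × 40570/78870 = 13.3 V.

V ≈ 13.3 V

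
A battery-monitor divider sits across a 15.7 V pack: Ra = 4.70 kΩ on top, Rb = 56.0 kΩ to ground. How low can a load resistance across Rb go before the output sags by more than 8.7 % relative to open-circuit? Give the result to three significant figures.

R_L(min) ≈ 45.5 kΩ

Output resistance R_th = Ra‖Rb = (4.70 × 56.0)/60.70 = 4.336 kΩ.
The fractional drop is R_th/(R_th + R_L); requiring this ≤ 0.0870 gives R_L ≥ R_th(1/0.0870 − 1) = 4.336 × 10.49 = 45.5 kΩ.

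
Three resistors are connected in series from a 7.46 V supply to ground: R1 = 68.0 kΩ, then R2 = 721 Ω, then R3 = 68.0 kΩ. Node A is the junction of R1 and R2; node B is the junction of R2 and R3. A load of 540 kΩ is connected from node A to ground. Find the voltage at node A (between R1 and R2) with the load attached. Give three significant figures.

V ≈ 3.53 V

Below node A the series string R2+R3 = 68720 Ω sits in parallel with the 540000 Ω load: 60960 Ω.
V_A = 7.46 × 60960/(68000 + 60960) = 3.53 V.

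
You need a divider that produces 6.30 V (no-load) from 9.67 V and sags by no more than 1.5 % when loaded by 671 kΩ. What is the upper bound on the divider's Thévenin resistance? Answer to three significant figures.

Loading drop = R_th/(R_th + R_L) ≤ 0.0150, so R_th ≤ R_L · ε/(1−ε) = 671 kΩ × 0.0150/0.9850 = 10.2 kΩ.
(Any R1, R2 with R2/(R1+R2) = 0.651 and R1‖R2 ≤ 10.2 kΩ will meet the spec.)

R_th ≤ 10.2 kΩ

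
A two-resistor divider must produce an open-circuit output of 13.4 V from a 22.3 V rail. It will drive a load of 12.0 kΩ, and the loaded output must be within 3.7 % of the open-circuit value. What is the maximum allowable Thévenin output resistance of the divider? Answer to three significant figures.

Loading drop = R_th/(R_th + R_L) ≤ 0.0370, so R_th ≤ R_L · ε/(1−ε) = 12.0 kΩ × 0.0370/0.9630 = 461 Ω.

R_th ≤ 461 Ω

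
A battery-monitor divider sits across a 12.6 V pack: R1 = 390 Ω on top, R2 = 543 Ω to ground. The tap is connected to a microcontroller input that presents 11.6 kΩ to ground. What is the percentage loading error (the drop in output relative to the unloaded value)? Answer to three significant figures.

1.92 %

The divider's output (Thévenin) resistance is R1‖R2 = 227.0 Ω.
Fractional drop under load = R_th/(R_th + R_L) = 227.0 / (227.0 + 11600) = 0.01919.
So the output falls by 1.92 %.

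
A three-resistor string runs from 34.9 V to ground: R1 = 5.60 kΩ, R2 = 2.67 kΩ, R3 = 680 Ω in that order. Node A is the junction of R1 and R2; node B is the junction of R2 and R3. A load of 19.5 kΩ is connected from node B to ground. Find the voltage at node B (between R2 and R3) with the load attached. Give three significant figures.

At node B, R3 is in parallel with the load: R3‖R_L = 657.1 Ω.
Below node A the resistance is R2 + (R3‖R_L) = 3327 Ω, so V_A = 34.9 × 3327/8927 = 13.01 V.
Then V_B = V_A × (R3‖R_L)/(R2 + R3‖R_L) = 13.01 × 657.1/3327 = 2.57 V.

V ≈ 2.57 V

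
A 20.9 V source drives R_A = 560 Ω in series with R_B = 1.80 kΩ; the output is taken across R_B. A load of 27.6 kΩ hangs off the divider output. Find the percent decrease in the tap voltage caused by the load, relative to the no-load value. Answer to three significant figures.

1.52 %

The divider's output (Thévenin) resistance is R_A‖R_B = 427.1 Ω.
Fractional drop under load = R_th/(R_th + R_L) = 427.1 / (427.1 + 27600) = 0.01524.
So the output falls by 1.52 %.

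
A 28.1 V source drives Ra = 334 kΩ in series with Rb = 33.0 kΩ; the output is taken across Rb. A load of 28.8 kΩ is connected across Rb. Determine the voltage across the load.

The load sits in parallel with Rb: Rb‖R_L = (33.0 × 28.8) / (33.0 + 28.8) = 15.38 kΩ.
V_out = 28.1 × 15.38 / (334 + 15.38) = 28.1 × 15.38/349.4 = 1.24 V.

V_out ≈ 1.24 V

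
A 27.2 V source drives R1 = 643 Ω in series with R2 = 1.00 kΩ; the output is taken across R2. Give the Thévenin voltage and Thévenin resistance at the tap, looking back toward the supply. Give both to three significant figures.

V_th is the open-circuit tap voltage: 27.2 × 1000/(643 + 1000) = 16.6 V.
With the supply zeroed, R1 and R2 appear in parallel from the tap: R_th = R1‖R2 = (643 × 1000)/1643 = 391 Ω.

V_th = 16.6 V, R_th = 391 Ω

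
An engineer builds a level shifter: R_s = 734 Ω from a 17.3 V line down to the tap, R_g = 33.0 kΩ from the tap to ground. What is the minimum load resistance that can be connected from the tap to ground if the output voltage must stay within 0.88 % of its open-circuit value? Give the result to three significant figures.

Output resistance R_th = R_s‖R_g = (734 × 33000)/33730 = 718.0 Ω.
The fractional drop is R_th/(R_th + R_L); requiring this ≤ 0.00880 gives R_L ≥ R_th(1/0.00880 − 1) = 718.0 × 112.6 = 80.9 kΩ.

R_L(min) ≈ 80.9 kΩ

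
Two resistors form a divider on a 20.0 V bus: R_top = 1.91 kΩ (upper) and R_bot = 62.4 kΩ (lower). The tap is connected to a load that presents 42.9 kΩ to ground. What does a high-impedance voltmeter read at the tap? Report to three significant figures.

The load sits in parallel with R_bot: R_bot‖R_L = (62.4 × 42.9) / (62.4 + 42.9) = 25.42 kΩ.
V_out = 20.0 × 25.42 / (1.91 + 25.42) = 20.0 × 25.42/27.33 = 18.6 V.

V_out ≈ 18.6 V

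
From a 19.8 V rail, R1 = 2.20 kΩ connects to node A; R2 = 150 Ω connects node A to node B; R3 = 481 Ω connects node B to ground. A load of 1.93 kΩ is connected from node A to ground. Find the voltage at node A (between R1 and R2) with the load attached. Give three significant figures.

V ≈ 3.52 V

Below node A the series string R2+R3 = 631.0 Ω sits in parallel with the 1930 Ω load: 475.5 Ω.
V_A = 19.8 × 475.5/(2200 + 475.5) = 3.52 V.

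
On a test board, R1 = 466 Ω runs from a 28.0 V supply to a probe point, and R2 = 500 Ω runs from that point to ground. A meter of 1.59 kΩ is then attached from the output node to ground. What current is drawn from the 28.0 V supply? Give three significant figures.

R2‖R_L = 380.4 Ω, so the source sees R1 + R2‖R_L = 846.4 Ω.
I = 28.0 V / 846.4 Ω = 33.1 mA.

I ≈ 33.1 mA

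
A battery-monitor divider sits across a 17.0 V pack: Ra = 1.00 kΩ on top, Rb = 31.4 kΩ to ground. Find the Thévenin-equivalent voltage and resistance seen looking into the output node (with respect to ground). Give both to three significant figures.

V_th is the open-circuit tap voltage: 17.0 × 31.4/(1.00 + 31.4) = 16.5 V.
With the supply zeroed, Ra and Rb appear in parallel from the tap: R_th = Ra‖Rb = (1.00 × 31.4)/32.40 = 969 Ω.

V_th = 16.5 V, R_th = 969 Ω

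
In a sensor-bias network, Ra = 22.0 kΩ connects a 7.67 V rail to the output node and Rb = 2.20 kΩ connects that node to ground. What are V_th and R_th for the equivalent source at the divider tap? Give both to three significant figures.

V_th = 0.697 V, R_th = 2.00 kΩ

V_th is the open-circuit tap voltage: 7.67 × 2.20/(22.0 + 2.20) = 0.697 V.
With the supply zeroed, Ra and Rb appear in parallel from the tap: R_th = Ra‖Rb = (22.0 × 2.20)/24.20 = 2.00 kΩ.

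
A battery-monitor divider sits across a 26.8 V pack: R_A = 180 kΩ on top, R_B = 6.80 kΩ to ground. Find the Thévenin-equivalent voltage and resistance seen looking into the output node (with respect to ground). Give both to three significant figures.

V_th is the open-circuit tap voltage: 26.8 × 6.80/(180 + 6.80) = 0.976 V.
With the supply zeroed, R_A and R_B appear in parallel from the tap: R_th = R_A‖R_B = (180 × 6.80)/186.8 = 6.55 kΩ.

V_th = 0.976 V, R_th = 6.55 kΩ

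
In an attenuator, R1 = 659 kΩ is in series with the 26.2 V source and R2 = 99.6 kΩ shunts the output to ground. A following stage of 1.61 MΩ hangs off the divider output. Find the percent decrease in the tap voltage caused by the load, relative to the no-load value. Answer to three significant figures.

5.10 %

The divider's output (Thévenin) resistance is R1‖R2 = 86.52 kΩ.
Fractional drop under load = R_th/(R_th + R_L) = 86.52 / (86.52 + 1610) = 0.05100.
So the output falls by 5.10 %.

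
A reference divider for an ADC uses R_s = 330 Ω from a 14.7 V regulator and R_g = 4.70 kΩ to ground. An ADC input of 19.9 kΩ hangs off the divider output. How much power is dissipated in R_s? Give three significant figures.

P ≈ 4.18 mW

Total resistance from the source is R_s + (R_g‖R_L) = 4132 Ω, so I = 14.7/4132 Ω = 3.558 mA.
P = I²·R_s = (3.558 mA)² × 330 Ω = 4.18 mW.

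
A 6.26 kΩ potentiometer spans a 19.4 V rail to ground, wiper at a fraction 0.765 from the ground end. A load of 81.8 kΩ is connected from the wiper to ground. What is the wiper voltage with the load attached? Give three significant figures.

The wiper splits the pot into (1−α)R = 1.471 kΩ above and αR = 4.789 kΩ below.
Lower section ‖ load = 4.524 kΩ.
V_wiper = 19.4 × 4.524/(1.471 + 4.524) = 14.6 V.

V ≈ 14.6 V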